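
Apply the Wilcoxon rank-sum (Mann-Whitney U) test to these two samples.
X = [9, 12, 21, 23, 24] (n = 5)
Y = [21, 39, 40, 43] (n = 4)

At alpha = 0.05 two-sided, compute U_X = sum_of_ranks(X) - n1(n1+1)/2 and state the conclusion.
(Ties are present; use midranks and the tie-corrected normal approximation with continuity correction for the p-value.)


Step 1: Combine and sort all 9 observations; assign midranks.
sorted (value, group): (9,X), (12,X), (21,X), (21,Y), (23,X), (24,X), (39,Y), (40,Y), (43,Y)
ranks: 9->1, 12->2, 21->3.5, 21->3.5, 23->5, 24->6, 39->7, 40->8, 43->9
Step 2: Rank sum for X: R1 = 1 + 2 + 3.5 + 5 + 6 = 17.5.
Step 3: U_X = R1 - n1(n1+1)/2 = 17.5 - 5*6/2 = 17.5 - 15 = 2.5.
       U_Y = n1*n2 - U_X = 20 - 2.5 = 17.5.
Step 4: Ties are present, so use the tie-corrected normal approximation (with continuity correction) for the p-value.
Step 5: p-value = 0.085100; compare to alpha = 0.05. fail to reject H0.

U_X = 2.5, p = 0.085100, fail to reject H0 at alpha = 0.05.


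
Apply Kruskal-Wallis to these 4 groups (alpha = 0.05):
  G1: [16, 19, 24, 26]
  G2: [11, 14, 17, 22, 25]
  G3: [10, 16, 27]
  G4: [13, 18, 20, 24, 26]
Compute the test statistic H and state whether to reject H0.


Step 1: Combine all N = 17 observations and assign midranks.
sorted (value, group, rank): (10,G3,1), (11,G2,2), (13,G4,3), (14,G2,4), (16,G1,5.5), (16,G3,5.5), (17,G2,7), (18,G4,8), (19,G1,9), (20,G4,10), (22,G2,11), (24,G1,12.5), (24,G4,12.5), (25,G2,14), (26,G1,15.5), (26,G4,15.5), (27,G3,17)
Step 2: Sum ranks within each group.
R_1 = 42.5 (n_1 = 4)
R_2 = 38 (n_2 = 5)
R_3 = 23.5 (n_3 = 3)
R_4 = 49 (n_4 = 5)
Step 3: H = 12/(N(N+1)) * sum(R_i^2/n_i) - 3(N+1)
     = 12/(17*18) * (42.5^2/4 + 38^2/5 + 23.5^2/3 + 49^2/5) - 3*18
     = 0.039216 * 1404.65 - 54
     = 1.084150.
Step 4: Ties present; correction factor C = 1 - 18/(17^3 - 17) = 0.996324. Corrected H = 1.084150 / 0.996324 = 1.088151.
Step 5: Under H0, H ~ chi^2(3); p-value = 0.779935.
Step 6: alpha = 0.05. fail to reject H0.

H = 1.0882, df = 3, p = 0.779935, fail to reject H0.


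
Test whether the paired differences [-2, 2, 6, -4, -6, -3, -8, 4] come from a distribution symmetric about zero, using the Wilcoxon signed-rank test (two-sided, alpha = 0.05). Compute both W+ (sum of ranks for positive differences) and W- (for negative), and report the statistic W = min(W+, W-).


Step 1: Drop any zero differences (none here) and take |d_i|.
|d| = [2, 2, 6, 4, 6, 3, 8, 4]
Step 2: Midrank |d_i| (ties get averaged ranks).
ranks: |2|->1.5, |2|->1.5, |6|->6.5, |4|->4.5, |6|->6.5, |3|->3, |8|->8, |4|->4.5
Step 3: Attach original signs; sum ranks with positive sign and with negative sign.
W+ = 1.5 + 6.5 + 4.5 = 12.5
W- = 1.5 + 4.5 + 6.5 + 3 + 8 = 23.5
(Check: W+ + W- = 36 should equal n(n+1)/2 = 36.)
Step 4: Test statistic W = min(W+, W-) = 12.5.
Step 5: Ties in |d|, so use the tie-corrected normal approximation.
        E[W] = n(n+1)/4 = 8*9/4 = 18.
        Tie groups: |d|=2 (t=2), |d|=4 (t=2), |d|=6 (t=2); sum(t^3 - t) = 18.
        Var[W] = n(n+1)(2n+1)/24 - sum(t^3-t)/48 = 1224/24 - 18/48 = 50.625.
        z = (W - E[W]) / sqrt(Var[W]) = (12.5 - 18) / 7.1151 = -0.7730.
        Two-sided p = 2*Phi(z) = 0.439522.
Step 6: alpha = 0.05. fail to reject H0.

W+ = 12.5, W- = 23.5, W = min = 12.5, p = 0.439522, fail to reject H0.


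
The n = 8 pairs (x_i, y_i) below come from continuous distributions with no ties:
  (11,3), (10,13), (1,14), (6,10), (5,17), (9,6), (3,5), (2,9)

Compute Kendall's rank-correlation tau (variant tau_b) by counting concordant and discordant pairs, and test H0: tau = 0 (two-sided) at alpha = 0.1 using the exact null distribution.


Step 1: Enumerate the 28 unordered pairs (i,j) with i<j and classify each by sign(x_j-x_i) * sign(y_j-y_i).
  (1,2):dx=-1,dy=+10->D; (1,3):dx=-10,dy=+11->D; (1,4):dx=-5,dy=+7->D; (1,5):dx=-6,dy=+14->D
  (1,6):dx=-2,dy=+3->D; (1,7):dx=-8,dy=+2->D; (1,8):dx=-9,dy=+6->D; (2,3):dx=-9,dy=+1->D
  (2,4):dx=-4,dy=-3->C; (2,5):dx=-5,dy=+4->D; (2,6):dx=-1,dy=-7->C; (2,7):dx=-7,dy=-8->C
  (2,8):dx=-8,dy=-4->C; (3,4):dx=+5,dy=-4->D; (3,5):dx=+4,dy=+3->C; (3,6):dx=+8,dy=-8->D
  (3,7):dx=+2,dy=-9->D; (3,8):dx=+1,dy=-5->D; (4,5):dx=-1,dy=+7->D; (4,6):dx=+3,dy=-4->D
  (4,7):dx=-3,dy=-5->C; (4,8):dx=-4,dy=-1->C; (5,6):dx=+4,dy=-11->D; (5,7):dx=-2,dy=-12->C
  (5,8):dx=-3,dy=-8->C; (6,7):dx=-6,dy=-1->C; (6,8):dx=-7,dy=+3->D; (7,8):dx=-1,dy=+4->D
Step 2: C = 10, D = 18, total pairs = 28.
Step 3: tau = (C - D)/(n(n-1)/2) = (10 - 18)/28 = -0.285714.
Step 4: Exact two-sided p-value (enumerate n! = 40320 permutations of y under H0): p = 0.398760.
Step 5: alpha = 0.1. fail to reject H0.

tau_b = -0.2857 (C=10, D=18), p = 0.398760, fail to reject H0.


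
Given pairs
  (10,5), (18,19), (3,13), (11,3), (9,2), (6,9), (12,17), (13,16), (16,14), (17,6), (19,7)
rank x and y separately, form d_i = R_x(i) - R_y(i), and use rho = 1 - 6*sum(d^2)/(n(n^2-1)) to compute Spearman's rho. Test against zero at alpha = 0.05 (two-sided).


Step 1: Rank x and y separately (midranks; no ties here).
rank(x): 10->4, 18->10, 3->1, 11->5, 9->3, 6->2, 12->6, 13->7, 16->8, 17->9, 19->11
rank(y): 5->3, 19->11, 13->7, 3->2, 2->1, 9->6, 17->10, 16->9, 14->8, 6->4, 7->5
Step 2: d_i = R_x(i) - R_y(i); compute d_i^2.
  (4-3)^2=1, (10-11)^2=1, (1-7)^2=36, (5-2)^2=9, (3-1)^2=4, (2-6)^2=16, (6-10)^2=16, (7-9)^2=4, (8-8)^2=0, (9-4)^2=25, (11-5)^2=36
sum(d^2) = 148.
Step 3: rho = 1 - 6*148 / (11*(11^2 - 1)) = 1 - 888/1320 = 0.327273.
Step 4: Under H0, t = rho * sqrt((n-2)/(1-rho^2)) = 1.0390 ~ t(9).
Step 5: Two-sided p-value from the t-distribution with 9 df = 0.325895.
Step 6: alpha = 0.05. fail to reject H0.

rho = 0.3273, p = 0.325895, fail to reject H0 at alpha = 0.05.


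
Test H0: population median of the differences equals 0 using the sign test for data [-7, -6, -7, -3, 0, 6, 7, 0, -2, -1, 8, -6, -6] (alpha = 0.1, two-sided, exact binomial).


Step 1: Discard zero differences. Original n = 13; n_eff = number of nonzero differences = 11.
Nonzero differences (with sign): -7, -6, -7, -3, +6, +7, -2, -1, +8, -6, -6
Step 2: Count signs: positive = 3, negative = 8.
Step 3: Under H0: P(positive) = 0.5, so the number of positives S ~ Bin(11, 0.5).
Step 4: Two-sided exact p-value = sum of Bin(11,0.5) probabilities at or below the observed probability = 0.226562.
Step 5: alpha = 0.1. fail to reject H0.

n_eff = 11, pos = 3, neg = 8, p = 0.226562, fail to reject H0.


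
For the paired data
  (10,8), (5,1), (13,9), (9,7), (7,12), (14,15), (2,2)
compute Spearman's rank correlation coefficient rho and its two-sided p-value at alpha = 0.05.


Step 1: Rank x and y separately (midranks; no ties here).
rank(x): 10->5, 5->2, 13->6, 9->4, 7->3, 14->7, 2->1
rank(y): 8->4, 1->1, 9->5, 7->3, 12->6, 15->7, 2->2
Step 2: d_i = R_x(i) - R_y(i); compute d_i^2.
  (5-4)^2=1, (2-1)^2=1, (6-5)^2=1, (4-3)^2=1, (3-6)^2=9, (7-7)^2=0, (1-2)^2=1
sum(d^2) = 14.
Step 3: rho = 1 - 6*14 / (7*(7^2 - 1)) = 1 - 84/336 = 0.750000.
Step 4: Under H0, t = rho * sqrt((n-2)/(1-rho^2)) = 2.5355 ~ t(5).
Step 5: Two-sided p-value from the t-distribution with 5 df = 0.052181.
Step 6: alpha = 0.05. fail to reject H0.

rho = 0.7500, p = 0.052181, fail to reject H0 at alpha = 0.05.


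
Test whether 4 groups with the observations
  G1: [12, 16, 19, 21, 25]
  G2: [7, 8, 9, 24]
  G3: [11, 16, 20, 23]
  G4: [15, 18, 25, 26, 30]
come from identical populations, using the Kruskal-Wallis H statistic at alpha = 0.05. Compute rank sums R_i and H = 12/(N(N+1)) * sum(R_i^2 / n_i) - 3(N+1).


Step 1: Combine all N = 18 observations and assign midranks.
sorted (value, group, rank): (7,G2,1), (8,G2,2), (9,G2,3), (11,G3,4), (12,G1,5), (15,G4,6), (16,G1,7.5), (16,G3,7.5), (18,G4,9), (19,G1,10), (20,G3,11), (21,G1,12), (23,G3,13), (24,G2,14), (25,G1,15.5), (25,G4,15.5), (26,G4,17), (30,G4,18)
Step 2: Sum ranks within each group.
R_1 = 50 (n_1 = 5)
R_2 = 20 (n_2 = 4)
R_3 = 35.5 (n_3 = 4)
R_4 = 65.5 (n_4 = 5)
Step 3: H = 12/(N(N+1)) * sum(R_i^2/n_i) - 3(N+1)
     = 12/(18*19) * (50^2/5 + 20^2/4 + 35.5^2/4 + 65.5^2/5) - 3*19
     = 0.035088 * 1773.11 - 57
     = 5.214474.
Step 4: Ties present; correction factor C = 1 - 12/(18^3 - 18) = 0.997936. Corrected H = 5.214474 / 0.997936 = 5.225259.
Step 5: Under H0, H ~ chi^2(3); p-value = 0.156026.
Step 6: alpha = 0.05. fail to reject H0.

H = 5.2253, df = 3, p = 0.156026, fail to reject H0.


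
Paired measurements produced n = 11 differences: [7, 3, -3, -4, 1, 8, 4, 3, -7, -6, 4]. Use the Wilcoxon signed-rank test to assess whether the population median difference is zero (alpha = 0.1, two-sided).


Step 1: Drop any zero differences (none here) and take |d_i|.
|d| = [7, 3, 3, 4, 1, 8, 4, 3, 7, 6, 4]
Step 2: Midrank |d_i| (ties get averaged ranks).
ranks: |7|->9.5, |3|->3, |3|->3, |4|->6, |1|->1, |8|->11, |4|->6, |3|->3, |7|->9.5, |6|->8, |4|->6
Step 3: Attach original signs; sum ranks with positive sign and with negative sign.
W+ = 9.5 + 3 + 1 + 11 + 6 + 3 + 6 = 39.5
W- = 3 + 6 + 9.5 + 8 = 26.5
(Check: W+ + W- = 66 should equal n(n+1)/2 = 66.)
Step 4: Test statistic W = min(W+, W-) = 26.5.
Step 5: Ties in |d|, so use the tie-corrected normal approximation.
        E[W] = n(n+1)/4 = 11*12/4 = 33.
        Tie groups: |d|=3 (t=3), |d|=4 (t=3), |d|=7 (t=2); sum(t^3 - t) = 54.
        Var[W] = n(n+1)(2n+1)/24 - sum(t^3-t)/48 = 3036/24 - 54/48 = 125.375.
        z = (W - E[W]) / sqrt(Var[W]) = (26.5 - 33) / 11.1971 = -0.5805.
        Two-sided p = 2*Phi(z) = 0.561572.
Step 6: alpha = 0.1. fail to reject H0.

W+ = 39.5, W- = 26.5, W = min = 26.5, p = 0.561572, fail to reject H0.


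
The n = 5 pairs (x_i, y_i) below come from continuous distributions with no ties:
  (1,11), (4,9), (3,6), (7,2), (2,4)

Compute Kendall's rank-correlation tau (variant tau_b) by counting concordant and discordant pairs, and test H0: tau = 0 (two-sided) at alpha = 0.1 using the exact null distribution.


Step 1: Enumerate the 10 unordered pairs (i,j) with i<j and classify each by sign(x_j-x_i) * sign(y_j-y_i).
  (1,2):dx=+3,dy=-2->D; (1,3):dx=+2,dy=-5->D; (1,4):dx=+6,dy=-9->D; (1,5):dx=+1,dy=-7->D
  (2,3):dx=-1,dy=-3->C; (2,4):dx=+3,dy=-7->D; (2,5):dx=-2,dy=-5->C; (3,4):dx=+4,dy=-4->D
  (3,5):dx=-1,dy=-2->C; (4,5):dx=-5,dy=+2->D
Step 2: C = 3, D = 7, total pairs = 10.
Step 3: tau = (C - D)/(n(n-1)/2) = (3 - 7)/10 = -0.400000.
Step 4: Exact two-sided p-value (enumerate n! = 120 permutations of y under H0): p = 0.483333.
Step 5: alpha = 0.1. fail to reject H0.

tau_b = -0.4000 (C=3, D=7), p = 0.483333, fail to reject H0.


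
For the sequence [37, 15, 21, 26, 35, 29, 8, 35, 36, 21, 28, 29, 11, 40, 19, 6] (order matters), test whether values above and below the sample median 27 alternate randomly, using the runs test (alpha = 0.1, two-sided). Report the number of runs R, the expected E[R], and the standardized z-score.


Step 1: Compute median = 27; label A = above, B = below.
Labels in order: ABBBAABAABAABABB  (n_A = 8, n_B = 8)
Step 2: Count runs R = 10.
Step 3: Under H0 (random ordering), E[R] = 2*n_A*n_B/(n_A+n_B) + 1 = 2*8*8/16 + 1 = 9.0000.
        Var[R] = 2*n_A*n_B*(2*n_A*n_B - n_A - n_B) / ((n_A+n_B)^2 * (n_A+n_B-1)) = 14336/3840 = 3.7333.
        SD[R] = 1.9322.
Step 4: Continuity-corrected z = (R - 0.5 - E[R]) / SD[R] = (10 - 0.5 - 9.0000) / 1.9322 = 0.2588.
Step 5: Two-sided p-value via normal approximation = 2*(1 - Phi(|z|)) = 0.795809.
Step 6: alpha = 0.1. fail to reject H0.

R = 10, z = 0.2588, p = 0.795809, fail to reject H0.


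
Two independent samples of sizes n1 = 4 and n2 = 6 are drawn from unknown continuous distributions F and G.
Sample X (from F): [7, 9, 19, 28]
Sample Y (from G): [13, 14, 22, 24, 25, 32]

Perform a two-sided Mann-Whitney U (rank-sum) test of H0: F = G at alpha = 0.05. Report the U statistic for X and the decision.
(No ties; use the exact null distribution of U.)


Step 1: Combine and sort all 10 observations; assign midranks.
sorted (value, group): (7,X), (9,X), (13,Y), (14,Y), (19,X), (22,Y), (24,Y), (25,Y), (28,X), (32,Y)
ranks: 7->1, 9->2, 13->3, 14->4, 19->5, 22->6, 24->7, 25->8, 28->9, 32->10
Step 2: Rank sum for X: R1 = 1 + 2 + 5 + 9 = 17.
Step 3: U_X = R1 - n1(n1+1)/2 = 17 - 4*5/2 = 17 - 10 = 7.
       U_Y = n1*n2 - U_X = 24 - 7 = 17.
Step 4: No ties, so the exact null distribution of U (based on enumerating the C(10,4) = 210 equally likely rank assignments) gives the two-sided p-value.
Step 5: p-value = 0.352381; compare to alpha = 0.05. fail to reject H0.

U_X = 7, p = 0.352381, fail to reject H0 at alpha = 0.05.


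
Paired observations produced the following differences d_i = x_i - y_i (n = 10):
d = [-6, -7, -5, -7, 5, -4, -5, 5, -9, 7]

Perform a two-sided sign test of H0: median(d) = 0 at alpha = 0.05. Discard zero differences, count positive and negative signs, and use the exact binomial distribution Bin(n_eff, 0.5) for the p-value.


Step 1: Discard zero differences. Original n = 10; n_eff = number of nonzero differences = 10.
Nonzero differences (with sign): -6, -7, -5, -7, +5, -4, -5, +5, -9, +7
Step 2: Count signs: positive = 3, negative = 7.
Step 3: Under H0: P(positive) = 0.5, so the number of positives S ~ Bin(10, 0.5).
Step 4: Two-sided exact p-value = sum of Bin(10,0.5) probabilities at or below the observed probability = 0.343750.
Step 5: alpha = 0.05. fail to reject H0.

n_eff = 10, pos = 3, neg = 7, p = 0.343750, fail to reject H0.


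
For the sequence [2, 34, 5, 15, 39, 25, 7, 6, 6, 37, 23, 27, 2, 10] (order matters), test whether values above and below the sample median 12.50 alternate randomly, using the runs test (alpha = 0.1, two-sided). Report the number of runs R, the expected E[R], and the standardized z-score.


Step 1: Compute median = 12.50; label A = above, B = below.
Labels in order: BABAAABBBAAABB  (n_A = 7, n_B = 7)
Step 2: Count runs R = 7.
Step 3: Under H0 (random ordering), E[R] = 2*n_A*n_B/(n_A+n_B) + 1 = 2*7*7/14 + 1 = 8.0000.
        Var[R] = 2*n_A*n_B*(2*n_A*n_B - n_A - n_B) / ((n_A+n_B)^2 * (n_A+n_B-1)) = 8232/2548 = 3.2308.
        SD[R] = 1.7974.
Step 4: Continuity-corrected z = (R + 0.5 - E[R]) / SD[R] = (7 + 0.5 - 8.0000) / 1.7974 = -0.2782.
Step 5: Two-sided p-value via normal approximation = 2*(1 - Phi(|z|)) = 0.780879.
Step 6: alpha = 0.1. fail to reject H0.

R = 7, z = -0.2782, p = 0.780879, fail to reject H0.


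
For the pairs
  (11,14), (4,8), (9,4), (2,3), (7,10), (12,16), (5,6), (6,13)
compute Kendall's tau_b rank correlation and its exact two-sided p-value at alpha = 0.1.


Step 1: Enumerate the 28 unordered pairs (i,j) with i<j and classify each by sign(x_j-x_i) * sign(y_j-y_i).
  (1,2):dx=-7,dy=-6->C; (1,3):dx=-2,dy=-10->C; (1,4):dx=-9,dy=-11->C; (1,5):dx=-4,dy=-4->C
  (1,6):dx=+1,dy=+2->C; (1,7):dx=-6,dy=-8->C; (1,8):dx=-5,dy=-1->C; (2,3):dx=+5,dy=-4->D
  (2,4):dx=-2,dy=-5->C; (2,5):dx=+3,dy=+2->C; (2,6):dx=+8,dy=+8->C; (2,7):dx=+1,dy=-2->D
  (2,8):dx=+2,dy=+5->C; (3,4):dx=-7,dy=-1->C; (3,5):dx=-2,dy=+6->D; (3,6):dx=+3,dy=+12->C
  (3,7):dx=-4,dy=+2->D; (3,8):dx=-3,dy=+9->D; (4,5):dx=+5,dy=+7->C; (4,6):dx=+10,dy=+13->C
  (4,7):dx=+3,dy=+3->C; (4,8):dx=+4,dy=+10->C; (5,6):dx=+5,dy=+6->C; (5,7):dx=-2,dy=-4->C
  (5,8):dx=-1,dy=+3->D; (6,7):dx=-7,dy=-10->C; (6,8):dx=-6,dy=-3->C; (7,8):dx=+1,dy=+7->C
Step 2: C = 22, D = 6, total pairs = 28.
Step 3: tau = (C - D)/(n(n-1)/2) = (22 - 6)/28 = 0.571429.
Step 4: Exact two-sided p-value (enumerate n! = 40320 permutations of y under H0): p = 0.061012.
Step 5: alpha = 0.1. reject H0.

tau_b = 0.5714 (C=22, D=6), p = 0.061012, reject H0.


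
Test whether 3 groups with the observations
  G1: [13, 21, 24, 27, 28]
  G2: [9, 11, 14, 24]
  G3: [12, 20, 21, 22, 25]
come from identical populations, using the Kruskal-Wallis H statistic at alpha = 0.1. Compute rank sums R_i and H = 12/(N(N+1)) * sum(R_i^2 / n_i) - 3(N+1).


Step 1: Combine all N = 14 observations and assign midranks.
sorted (value, group, rank): (9,G2,1), (11,G2,2), (12,G3,3), (13,G1,4), (14,G2,5), (20,G3,6), (21,G1,7.5), (21,G3,7.5), (22,G3,9), (24,G1,10.5), (24,G2,10.5), (25,G3,12), (27,G1,13), (28,G1,14)
Step 2: Sum ranks within each group.
R_1 = 49 (n_1 = 5)
R_2 = 18.5 (n_2 = 4)
R_3 = 37.5 (n_3 = 5)
Step 3: H = 12/(N(N+1)) * sum(R_i^2/n_i) - 3(N+1)
     = 12/(14*15) * (49^2/5 + 18.5^2/4 + 37.5^2/5) - 3*15
     = 0.057143 * 847.013 - 45
     = 3.400714.
Step 4: Ties present; correction factor C = 1 - 12/(14^3 - 14) = 0.995604. Corrected H = 3.400714 / 0.995604 = 3.415728.
Step 5: Under H0, H ~ chi^2(2); p-value = 0.181252.
Step 6: alpha = 0.1. fail to reject H0.

H = 3.4157, df = 2, p = 0.181252, fail to reject H0.


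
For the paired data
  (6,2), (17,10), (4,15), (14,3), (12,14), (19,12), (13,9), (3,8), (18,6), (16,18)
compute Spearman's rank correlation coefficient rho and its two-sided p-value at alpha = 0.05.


Step 1: Rank x and y separately (midranks; no ties here).
rank(x): 6->3, 17->8, 4->2, 14->6, 12->4, 19->10, 13->5, 3->1, 18->9, 16->7
rank(y): 2->1, 10->6, 15->9, 3->2, 14->8, 12->7, 9->5, 8->4, 6->3, 18->10
Step 2: d_i = R_x(i) - R_y(i); compute d_i^2.
  (3-1)^2=4, (8-6)^2=4, (2-9)^2=49, (6-2)^2=16, (4-8)^2=16, (10-7)^2=9, (5-5)^2=0, (1-4)^2=9, (9-3)^2=36, (7-10)^2=9
sum(d^2) = 152.
Step 3: rho = 1 - 6*152 / (10*(10^2 - 1)) = 1 - 912/990 = 0.078788.
Step 4: Under H0, t = rho * sqrt((n-2)/(1-rho^2)) = 0.2235 ~ t(8).
Step 5: Two-sided p-value from the t-distribution with 8 df = 0.828717.
Step 6: alpha = 0.05. fail to reject H0.

rho = 0.0788, p = 0.828717, fail to reject H0 at alpha = 0.05.


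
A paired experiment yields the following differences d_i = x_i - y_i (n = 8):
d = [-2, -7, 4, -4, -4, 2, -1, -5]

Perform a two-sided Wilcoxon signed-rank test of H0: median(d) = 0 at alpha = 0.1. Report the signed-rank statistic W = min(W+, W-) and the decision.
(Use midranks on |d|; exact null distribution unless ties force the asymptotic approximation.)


Step 1: Drop any zero differences (none here) and take |d_i|.
|d| = [2, 7, 4, 4, 4, 2, 1, 5]
Step 2: Midrank |d_i| (ties get averaged ranks).
ranks: |2|->2.5, |7|->8, |4|->5, |4|->5, |4|->5, |2|->2.5, |1|->1, |5|->7
Step 3: Attach original signs; sum ranks with positive sign and with negative sign.
W+ = 5 + 2.5 = 7.5
W- = 2.5 + 8 + 5 + 5 + 1 + 7 = 28.5
(Check: W+ + W- = 36 should equal n(n+1)/2 = 36.)
Step 4: Test statistic W = min(W+, W-) = 7.5.
Step 5: Ties in |d|, so use the tie-corrected normal approximation.
        E[W] = n(n+1)/4 = 8*9/4 = 18.
        Tie groups: |d|=2 (t=2), |d|=4 (t=3); sum(t^3 - t) = 30.
        Var[W] = n(n+1)(2n+1)/24 - sum(t^3-t)/48 = 1224/24 - 30/48 = 50.375.
        z = (W - E[W]) / sqrt(Var[W]) = (7.5 - 18) / 7.0975 = -1.4794.
        Two-sided p = 2*Phi(z) = 0.139037.
Step 6: alpha = 0.1. fail to reject H0.

W+ = 7.5, W- = 28.5, W = min = 7.5, p = 0.139037, fail to reject H0.


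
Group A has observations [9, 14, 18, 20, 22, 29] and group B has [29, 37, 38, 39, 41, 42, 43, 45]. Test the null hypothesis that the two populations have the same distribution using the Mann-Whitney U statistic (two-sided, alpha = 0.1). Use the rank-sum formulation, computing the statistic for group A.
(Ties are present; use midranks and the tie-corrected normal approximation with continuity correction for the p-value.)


Step 1: Combine and sort all 14 observations; assign midranks.
sorted (value, group): (9,X), (14,X), (18,X), (20,X), (22,X), (29,X), (29,Y), (37,Y), (38,Y), (39,Y), (41,Y), (42,Y), (43,Y), (45,Y)
ranks: 9->1, 14->2, 18->3, 20->4, 22->5, 29->6.5, 29->6.5, 37->8, 38->9, 39->10, 41->11, 42->12, 43->13, 45->14
Step 2: Rank sum for X: R1 = 1 + 2 + 3 + 4 + 5 + 6.5 = 21.5.
Step 3: U_X = R1 - n1(n1+1)/2 = 21.5 - 6*7/2 = 21.5 - 21 = 0.5.
       U_Y = n1*n2 - U_X = 48 - 0.5 = 47.5.
Step 4: Ties are present, so use the tie-corrected normal approximation (with continuity correction) for the p-value.
Step 5: p-value = 0.002953; compare to alpha = 0.1. reject H0.

U_X = 0.5, p = 0.002953, reject H0 at alpha = 0.1.


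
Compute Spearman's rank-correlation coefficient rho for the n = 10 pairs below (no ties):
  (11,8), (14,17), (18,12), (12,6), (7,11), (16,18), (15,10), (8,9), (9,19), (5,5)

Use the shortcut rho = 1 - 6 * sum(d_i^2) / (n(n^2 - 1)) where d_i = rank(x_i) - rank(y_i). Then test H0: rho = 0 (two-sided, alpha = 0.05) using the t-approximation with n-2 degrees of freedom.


Step 1: Rank x and y separately (midranks; no ties here).
rank(x): 11->5, 14->7, 18->10, 12->6, 7->2, 16->9, 15->8, 8->3, 9->4, 5->1
rank(y): 8->3, 17->8, 12->7, 6->2, 11->6, 18->9, 10->5, 9->4, 19->10, 5->1
Step 2: d_i = R_x(i) - R_y(i); compute d_i^2.
  (5-3)^2=4, (7-8)^2=1, (10-7)^2=9, (6-2)^2=16, (2-6)^2=16, (9-9)^2=0, (8-5)^2=9, (3-4)^2=1, (4-10)^2=36, (1-1)^2=0
sum(d^2) = 92.
Step 3: rho = 1 - 6*92 / (10*(10^2 - 1)) = 1 - 552/990 = 0.442424.
Step 4: Under H0, t = rho * sqrt((n-2)/(1-rho^2)) = 1.3954 ~ t(8).
Step 5: Two-sided p-value from the t-distribution with 8 df = 0.200423.
Step 6: alpha = 0.05. fail to reject H0.

rho = 0.4424, p = 0.200423, fail to reject H0 at alpha = 0.05.


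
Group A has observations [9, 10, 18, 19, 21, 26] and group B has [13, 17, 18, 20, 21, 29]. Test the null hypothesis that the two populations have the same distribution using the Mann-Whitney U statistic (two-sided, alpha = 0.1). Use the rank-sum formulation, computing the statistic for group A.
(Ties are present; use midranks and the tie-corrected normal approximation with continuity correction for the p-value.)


Step 1: Combine and sort all 12 observations; assign midranks.
sorted (value, group): (9,X), (10,X), (13,Y), (17,Y), (18,X), (18,Y), (19,X), (20,Y), (21,X), (21,Y), (26,X), (29,Y)
ranks: 9->1, 10->2, 13->3, 17->4, 18->5.5, 18->5.5, 19->7, 20->8, 21->9.5, 21->9.5, 26->11, 29->12
Step 2: Rank sum for X: R1 = 1 + 2 + 5.5 + 7 + 9.5 + 11 = 36.
Step 3: U_X = R1 - n1(n1+1)/2 = 36 - 6*7/2 = 36 - 21 = 15.
       U_Y = n1*n2 - U_X = 36 - 15 = 21.
Step 4: Ties are present, so use the tie-corrected normal approximation (with continuity correction) for the p-value.
Step 5: p-value = 0.687885; compare to alpha = 0.1. fail to reject H0.

U_X = 15, p = 0.687885, fail to reject H0 at alpha = 0.1.


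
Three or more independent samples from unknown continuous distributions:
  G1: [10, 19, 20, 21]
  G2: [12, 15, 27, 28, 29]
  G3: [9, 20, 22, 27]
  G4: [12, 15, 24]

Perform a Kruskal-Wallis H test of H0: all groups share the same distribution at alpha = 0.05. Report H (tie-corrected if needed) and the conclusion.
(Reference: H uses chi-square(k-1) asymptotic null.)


Step 1: Combine all N = 16 observations and assign midranks.
sorted (value, group, rank): (9,G3,1), (10,G1,2), (12,G2,3.5), (12,G4,3.5), (15,G2,5.5), (15,G4,5.5), (19,G1,7), (20,G1,8.5), (20,G3,8.5), (21,G1,10), (22,G3,11), (24,G4,12), (27,G2,13.5), (27,G3,13.5), (28,G2,15), (29,G2,16)
Step 2: Sum ranks within each group.
R_1 = 27.5 (n_1 = 4)
R_2 = 53.5 (n_2 = 5)
R_3 = 34 (n_3 = 4)
R_4 = 21 (n_4 = 3)
Step 3: H = 12/(N(N+1)) * sum(R_i^2/n_i) - 3(N+1)
     = 12/(16*17) * (27.5^2/4 + 53.5^2/5 + 34^2/4 + 21^2/3) - 3*17
     = 0.044118 * 1197.51 - 51
     = 1.831434.
Step 4: Ties present; correction factor C = 1 - 24/(16^3 - 16) = 0.994118. Corrected H = 1.831434 / 0.994118 = 1.842271.
Step 5: Under H0, H ~ chi^2(3); p-value = 0.605780.
Step 6: alpha = 0.05. fail to reject H0.

H = 1.8423, df = 3, p = 0.605780, fail to reject H0.


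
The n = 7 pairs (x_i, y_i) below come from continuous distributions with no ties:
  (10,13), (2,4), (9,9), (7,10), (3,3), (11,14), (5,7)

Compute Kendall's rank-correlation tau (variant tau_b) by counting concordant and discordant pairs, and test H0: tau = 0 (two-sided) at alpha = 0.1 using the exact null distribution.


Step 1: Enumerate the 21 unordered pairs (i,j) with i<j and classify each by sign(x_j-x_i) * sign(y_j-y_i).
  (1,2):dx=-8,dy=-9->C; (1,3):dx=-1,dy=-4->C; (1,4):dx=-3,dy=-3->C; (1,5):dx=-7,dy=-10->C
  (1,6):dx=+1,dy=+1->C; (1,7):dx=-5,dy=-6->C; (2,3):dx=+7,dy=+5->C; (2,4):dx=+5,dy=+6->C
  (2,5):dx=+1,dy=-1->D; (2,6):dx=+9,dy=+10->C; (2,7):dx=+3,dy=+3->C; (3,4):dx=-2,dy=+1->D
  (3,5):dx=-6,dy=-6->C; (3,6):dx=+2,dy=+5->C; (3,7):dx=-4,dy=-2->C; (4,5):dx=-4,dy=-7->C
  (4,6):dx=+4,dy=+4->C; (4,7):dx=-2,dy=-3->C; (5,6):dx=+8,dy=+11->C; (5,7):dx=+2,dy=+4->C
  (6,7):dx=-6,dy=-7->C
Step 2: C = 19, D = 2, total pairs = 21.
Step 3: tau = (C - D)/(n(n-1)/2) = (19 - 2)/21 = 0.809524.
Step 4: Exact two-sided p-value (enumerate n! = 5040 permutations of y under H0): p = 0.010714.
Step 5: alpha = 0.1. reject H0.

tau_b = 0.8095 (C=19, D=2), p = 0.010714, reject H0.


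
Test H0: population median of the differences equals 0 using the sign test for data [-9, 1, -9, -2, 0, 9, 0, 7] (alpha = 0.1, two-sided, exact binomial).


Step 1: Discard zero differences. Original n = 8; n_eff = number of nonzero differences = 6.
Nonzero differences (with sign): -9, +1, -9, -2, +9, +7
Step 2: Count signs: positive = 3, negative = 3.
Step 3: Under H0: P(positive) = 0.5, so the number of positives S ~ Bin(6, 0.5).
Step 4: Two-sided exact p-value = sum of Bin(6,0.5) probabilities at or below the observed probability = 1.000000.
Step 5: alpha = 0.1. fail to reject H0.

n_eff = 6, pos = 3, neg = 3, p = 1.000000, fail to reject H0.


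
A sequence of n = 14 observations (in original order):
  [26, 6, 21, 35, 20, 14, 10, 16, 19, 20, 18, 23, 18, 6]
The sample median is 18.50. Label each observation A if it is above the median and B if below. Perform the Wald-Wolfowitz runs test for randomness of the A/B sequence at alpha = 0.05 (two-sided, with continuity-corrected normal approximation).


Step 1: Compute median = 18.50; label A = above, B = below.
Labels in order: ABAAABBBAABABB  (n_A = 7, n_B = 7)
Step 2: Count runs R = 8.
Step 3: Under H0 (random ordering), E[R] = 2*n_A*n_B/(n_A+n_B) + 1 = 2*7*7/14 + 1 = 8.0000.
        Var[R] = 2*n_A*n_B*(2*n_A*n_B - n_A - n_B) / ((n_A+n_B)^2 * (n_A+n_B-1)) = 8232/2548 = 3.2308.
        SD[R] = 1.7974.
Step 4: R = E[R], so z = 0 with no continuity correction.
Step 5: Two-sided p-value via normal approximation = 2*(1 - Phi(|z|)) = 1.000000.
Step 6: alpha = 0.05. fail to reject H0.

R = 8, z = 0.0000, p = 1.000000, fail to reject H0.


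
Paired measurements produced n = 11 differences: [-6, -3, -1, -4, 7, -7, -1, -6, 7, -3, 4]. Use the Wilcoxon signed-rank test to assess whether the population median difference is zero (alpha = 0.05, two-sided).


Step 1: Drop any zero differences (none here) and take |d_i|.
|d| = [6, 3, 1, 4, 7, 7, 1, 6, 7, 3, 4]
Step 2: Midrank |d_i| (ties get averaged ranks).
ranks: |6|->7.5, |3|->3.5, |1|->1.5, |4|->5.5, |7|->10, |7|->10, |1|->1.5, |6|->7.5, |7|->10, |3|->3.5, |4|->5.5
Step 3: Attach original signs; sum ranks with positive sign and with negative sign.
W+ = 10 + 10 + 5.5 = 25.5
W- = 7.5 + 3.5 + 1.5 + 5.5 + 10 + 1.5 + 7.5 + 3.5 = 40.5
(Check: W+ + W- = 66 should equal n(n+1)/2 = 66.)
Step 4: Test statistic W = min(W+, W-) = 25.5.
Step 5: Ties in |d|, so use the tie-corrected normal approximation.
        E[W] = n(n+1)/4 = 11*12/4 = 33.
        Tie groups: |d|=1 (t=2), |d|=3 (t=2), |d|=4 (t=2), |d|=6 (t=2), |d|=7 (t=3); sum(t^3 - t) = 48.
        Var[W] = n(n+1)(2n+1)/24 - sum(t^3-t)/48 = 3036/24 - 48/48 = 125.5.
        z = (W - E[W]) / sqrt(Var[W]) = (25.5 - 33) / 11.2027 = -0.6695.
        Two-sided p = 2*Phi(z) = 0.503188.
Step 6: alpha = 0.05. fail to reject H0.

W+ = 25.5, W- = 40.5, W = min = 25.5, p = 0.503188, fail to reject H0.


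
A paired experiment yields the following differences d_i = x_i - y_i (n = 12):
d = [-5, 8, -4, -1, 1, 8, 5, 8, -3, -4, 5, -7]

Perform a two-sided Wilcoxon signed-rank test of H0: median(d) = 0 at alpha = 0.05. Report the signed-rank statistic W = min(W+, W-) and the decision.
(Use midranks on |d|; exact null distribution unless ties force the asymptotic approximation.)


Step 1: Drop any zero differences (none here) and take |d_i|.
|d| = [5, 8, 4, 1, 1, 8, 5, 8, 3, 4, 5, 7]
Step 2: Midrank |d_i| (ties get averaged ranks).
ranks: |5|->7, |8|->11, |4|->4.5, |1|->1.5, |1|->1.5, |8|->11, |5|->7, |8|->11, |3|->3, |4|->4.5, |5|->7, |7|->9
Step 3: Attach original signs; sum ranks with positive sign and with negative sign.
W+ = 11 + 1.5 + 11 + 7 + 11 + 7 = 48.5
W- = 7 + 4.5 + 1.5 + 3 + 4.5 + 9 = 29.5
(Check: W+ + W- = 78 should equal n(n+1)/2 = 78.)
Step 4: Test statistic W = min(W+, W-) = 29.5.
Step 5: Ties in |d|, so use the tie-corrected normal approximation.
        E[W] = n(n+1)/4 = 12*13/4 = 39.
        Tie groups: |d|=1 (t=2), |d|=4 (t=2), |d|=5 (t=3), |d|=8 (t=3); sum(t^3 - t) = 60.
        Var[W] = n(n+1)(2n+1)/24 - sum(t^3-t)/48 = 3900/24 - 60/48 = 161.25.
        z = (W - E[W]) / sqrt(Var[W]) = (29.5 - 39) / 12.6984 = -0.7481.
        Two-sided p = 2*Phi(z) = 0.454385.
Step 6: alpha = 0.05. fail to reject H0.

W+ = 48.5, W- = 29.5, W = min = 29.5, p = 0.454385, fail to reject H0.


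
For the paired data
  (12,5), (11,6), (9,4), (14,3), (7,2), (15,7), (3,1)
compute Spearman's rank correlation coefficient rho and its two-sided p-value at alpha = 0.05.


Step 1: Rank x and y separately (midranks; no ties here).
rank(x): 12->5, 11->4, 9->3, 14->6, 7->2, 15->7, 3->1
rank(y): 5->5, 6->6, 4->4, 3->3, 2->2, 7->7, 1->1
Step 2: d_i = R_x(i) - R_y(i); compute d_i^2.
  (5-5)^2=0, (4-6)^2=4, (3-4)^2=1, (6-3)^2=9, (2-2)^2=0, (7-7)^2=0, (1-1)^2=0
sum(d^2) = 14.
Step 3: rho = 1 - 6*14 / (7*(7^2 - 1)) = 1 - 84/336 = 0.750000.
Step 4: Under H0, t = rho * sqrt((n-2)/(1-rho^2)) = 2.5355 ~ t(5).
Step 5: Two-sided p-value from the t-distribution with 5 df = 0.052181.
Step 6: alpha = 0.05. fail to reject H0.

rho = 0.7500, p = 0.052181, fail to reject H0 at alpha = 0.05.


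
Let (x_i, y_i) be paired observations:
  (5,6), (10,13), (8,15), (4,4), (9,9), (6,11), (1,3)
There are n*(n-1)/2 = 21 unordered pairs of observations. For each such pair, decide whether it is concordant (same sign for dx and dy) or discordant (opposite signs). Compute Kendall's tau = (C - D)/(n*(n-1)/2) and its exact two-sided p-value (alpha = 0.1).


Step 1: Enumerate the 21 unordered pairs (i,j) with i<j and classify each by sign(x_j-x_i) * sign(y_j-y_i).
  (1,2):dx=+5,dy=+7->C; (1,3):dx=+3,dy=+9->C; (1,4):dx=-1,dy=-2->C; (1,5):dx=+4,dy=+3->C
  (1,6):dx=+1,dy=+5->C; (1,7):dx=-4,dy=-3->C; (2,3):dx=-2,dy=+2->D; (2,4):dx=-6,dy=-9->C
  (2,5):dx=-1,dy=-4->C; (2,6):dx=-4,dy=-2->C; (2,7):dx=-9,dy=-10->C; (3,4):dx=-4,dy=-11->C
  (3,5):dx=+1,dy=-6->D; (3,6):dx=-2,dy=-4->C; (3,7):dx=-7,dy=-12->C; (4,5):dx=+5,dy=+5->C
  (4,6):dx=+2,dy=+7->C; (4,7):dx=-3,dy=-1->C; (5,6):dx=-3,dy=+2->D; (5,7):dx=-8,dy=-6->C
  (6,7):dx=-5,dy=-8->C
Step 2: C = 18, D = 3, total pairs = 21.
Step 3: tau = (C - D)/(n(n-1)/2) = (18 - 3)/21 = 0.714286.
Step 4: Exact two-sided p-value (enumerate n! = 5040 permutations of y under H0): p = 0.030159.
Step 5: alpha = 0.1. reject H0.

tau_b = 0.7143 (C=18, D=3), p = 0.030159, reject H0.


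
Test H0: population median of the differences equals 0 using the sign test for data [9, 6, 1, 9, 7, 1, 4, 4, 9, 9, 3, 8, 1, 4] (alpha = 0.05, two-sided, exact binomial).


Step 1: Discard zero differences. Original n = 14; n_eff = number of nonzero differences = 14.
Nonzero differences (with sign): +9, +6, +1, +9, +7, +1, +4, +4, +9, +9, +3, +8, +1, +4
Step 2: Count signs: positive = 14, negative = 0.
Step 3: Under H0: P(positive) = 0.5, so the number of positives S ~ Bin(14, 0.5).
Step 4: Two-sided exact p-value = sum of Bin(14,0.5) probabilities at or below the observed probability = 0.000122.
Step 5: alpha = 0.05. reject H0.

n_eff = 14, pos = 14, neg = 0, p = 0.000122, reject H0.


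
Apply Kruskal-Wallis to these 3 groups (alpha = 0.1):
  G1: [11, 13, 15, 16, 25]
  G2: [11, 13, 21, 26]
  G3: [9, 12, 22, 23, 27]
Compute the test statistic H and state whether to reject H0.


Step 1: Combine all N = 14 observations and assign midranks.
sorted (value, group, rank): (9,G3,1), (11,G1,2.5), (11,G2,2.5), (12,G3,4), (13,G1,5.5), (13,G2,5.5), (15,G1,7), (16,G1,8), (21,G2,9), (22,G3,10), (23,G3,11), (25,G1,12), (26,G2,13), (27,G3,14)
Step 2: Sum ranks within each group.
R_1 = 35 (n_1 = 5)
R_2 = 30 (n_2 = 4)
R_3 = 40 (n_3 = 5)
Step 3: H = 12/(N(N+1)) * sum(R_i^2/n_i) - 3(N+1)
     = 12/(14*15) * (35^2/5 + 30^2/4 + 40^2/5) - 3*15
     = 0.057143 * 790 - 45
     = 0.142857.
Step 4: Ties present; correction factor C = 1 - 12/(14^3 - 14) = 0.995604. Corrected H = 0.142857 / 0.995604 = 0.143488.
Step 5: Under H0, H ~ chi^2(2); p-value = 0.930769.
Step 6: alpha = 0.1. fail to reject H0.

H = 0.1435, df = 2, p = 0.930769, fail to reject H0.


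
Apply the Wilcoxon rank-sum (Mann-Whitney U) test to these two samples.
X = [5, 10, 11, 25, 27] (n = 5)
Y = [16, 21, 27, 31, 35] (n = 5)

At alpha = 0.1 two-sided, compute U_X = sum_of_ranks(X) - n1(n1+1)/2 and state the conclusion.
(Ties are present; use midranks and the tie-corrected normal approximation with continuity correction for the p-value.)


Step 1: Combine and sort all 10 observations; assign midranks.
sorted (value, group): (5,X), (10,X), (11,X), (16,Y), (21,Y), (25,X), (27,X), (27,Y), (31,Y), (35,Y)
ranks: 5->1, 10->2, 11->3, 16->4, 21->5, 25->6, 27->7.5, 27->7.5, 31->9, 35->10
Step 2: Rank sum for X: R1 = 1 + 2 + 3 + 6 + 7.5 = 19.5.
Step 3: U_X = R1 - n1(n1+1)/2 = 19.5 - 5*6/2 = 19.5 - 15 = 4.5.
       U_Y = n1*n2 - U_X = 25 - 4.5 = 20.5.
Step 4: Ties are present, so use the tie-corrected normal approximation (with continuity correction) for the p-value.
Step 5: p-value = 0.116074; compare to alpha = 0.1. fail to reject H0.

U_X = 4.5, p = 0.116074, fail to reject H0 at alpha = 0.1.


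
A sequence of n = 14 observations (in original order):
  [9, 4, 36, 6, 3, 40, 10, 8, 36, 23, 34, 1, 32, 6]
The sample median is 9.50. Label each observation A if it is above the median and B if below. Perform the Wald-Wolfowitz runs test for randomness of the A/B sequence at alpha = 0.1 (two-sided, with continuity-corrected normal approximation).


Step 1: Compute median = 9.50; label A = above, B = below.
Labels in order: BBABBAABAAABAB  (n_A = 7, n_B = 7)
Step 2: Count runs R = 9.
Step 3: Under H0 (random ordering), E[R] = 2*n_A*n_B/(n_A+n_B) + 1 = 2*7*7/14 + 1 = 8.0000.
        Var[R] = 2*n_A*n_B*(2*n_A*n_B - n_A - n_B) / ((n_A+n_B)^2 * (n_A+n_B-1)) = 8232/2548 = 3.2308.
        SD[R] = 1.7974.
Step 4: Continuity-corrected z = (R - 0.5 - E[R]) / SD[R] = (9 - 0.5 - 8.0000) / 1.7974 = 0.2782.
Step 5: Two-sided p-value via normal approximation = 2*(1 - Phi(|z|)) = 0.780879.
Step 6: alpha = 0.1. fail to reject H0.

R = 9, z = 0.2782, p = 0.780879, fail to reject H0.


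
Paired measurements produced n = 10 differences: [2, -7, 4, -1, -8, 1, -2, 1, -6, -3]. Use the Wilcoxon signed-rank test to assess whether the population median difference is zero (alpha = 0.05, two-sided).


Step 1: Drop any zero differences (none here) and take |d_i|.
|d| = [2, 7, 4, 1, 8, 1, 2, 1, 6, 3]
Step 2: Midrank |d_i| (ties get averaged ranks).
ranks: |2|->4.5, |7|->9, |4|->7, |1|->2, |8|->10, |1|->2, |2|->4.5, |1|->2, |6|->8, |3|->6
Step 3: Attach original signs; sum ranks with positive sign and with negative sign.
W+ = 4.5 + 7 + 2 + 2 = 15.5
W- = 9 + 2 + 10 + 4.5 + 8 + 6 = 39.5
(Check: W+ + W- = 55 should equal n(n+1)/2 = 55.)
Step 4: Test statistic W = min(W+, W-) = 15.5.
Step 5: Ties in |d|, so use the tie-corrected normal approximation.
        E[W] = n(n+1)/4 = 10*11/4 = 27.5.
        Tie groups: |d|=1 (t=3), |d|=2 (t=2); sum(t^3 - t) = 30.
        Var[W] = n(n+1)(2n+1)/24 - sum(t^3-t)/48 = 2310/24 - 30/48 = 95.625.
        z = (W - E[W]) / sqrt(Var[W]) = (15.5 - 27.5) / 9.7788 = -1.2271.
        Two-sided p = 2*Phi(z) = 0.219768.
Step 6: alpha = 0.05. fail to reject H0.

W+ = 15.5, W- = 39.5, W = min = 15.5, p = 0.219768, fail to reject H0.


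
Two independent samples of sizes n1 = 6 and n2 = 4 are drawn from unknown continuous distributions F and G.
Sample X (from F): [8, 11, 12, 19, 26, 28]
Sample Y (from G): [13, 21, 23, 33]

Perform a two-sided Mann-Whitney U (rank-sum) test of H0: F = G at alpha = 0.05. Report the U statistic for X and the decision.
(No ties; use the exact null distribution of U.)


Step 1: Combine and sort all 10 observations; assign midranks.
sorted (value, group): (8,X), (11,X), (12,X), (13,Y), (19,X), (21,Y), (23,Y), (26,X), (28,X), (33,Y)
ranks: 8->1, 11->2, 12->3, 13->4, 19->5, 21->6, 23->7, 26->8, 28->9, 33->10
Step 2: Rank sum for X: R1 = 1 + 2 + 3 + 5 + 8 + 9 = 28.
Step 3: U_X = R1 - n1(n1+1)/2 = 28 - 6*7/2 = 28 - 21 = 7.
       U_Y = n1*n2 - U_X = 24 - 7 = 17.
Step 4: No ties, so the exact null distribution of U (based on enumerating the C(10,6) = 210 equally likely rank assignments) gives the two-sided p-value.
Step 5: p-value = 0.352381; compare to alpha = 0.05. fail to reject H0.

U_X = 7, p = 0.352381, fail to reject H0 at alpha = 0.05.


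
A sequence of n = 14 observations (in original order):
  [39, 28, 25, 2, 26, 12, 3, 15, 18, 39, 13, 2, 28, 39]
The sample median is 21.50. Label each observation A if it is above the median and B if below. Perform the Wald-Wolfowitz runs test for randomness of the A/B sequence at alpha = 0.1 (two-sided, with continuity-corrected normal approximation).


Step 1: Compute median = 21.50; label A = above, B = below.
Labels in order: AAABABBBBABBAA  (n_A = 7, n_B = 7)
Step 2: Count runs R = 7.
Step 3: Under H0 (random ordering), E[R] = 2*n_A*n_B/(n_A+n_B) + 1 = 2*7*7/14 + 1 = 8.0000.
        Var[R] = 2*n_A*n_B*(2*n_A*n_B - n_A - n_B) / ((n_A+n_B)^2 * (n_A+n_B-1)) = 8232/2548 = 3.2308.
        SD[R] = 1.7974.
Step 4: Continuity-corrected z = (R + 0.5 - E[R]) / SD[R] = (7 + 0.5 - 8.0000) / 1.7974 = -0.2782.
Step 5: Two-sided p-value via normal approximation = 2*(1 - Phi(|z|)) = 0.780879.
Step 6: alpha = 0.1. fail to reject H0.

R = 7, z = -0.2782, p = 0.780879, fail to reject H0.


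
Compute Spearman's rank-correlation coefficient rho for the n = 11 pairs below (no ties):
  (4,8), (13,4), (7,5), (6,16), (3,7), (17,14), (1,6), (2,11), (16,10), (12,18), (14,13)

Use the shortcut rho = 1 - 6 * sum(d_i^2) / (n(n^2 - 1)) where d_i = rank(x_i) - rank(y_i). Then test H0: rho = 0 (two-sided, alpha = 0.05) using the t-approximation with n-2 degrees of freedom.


Step 1: Rank x and y separately (midranks; no ties here).
rank(x): 4->4, 13->8, 7->6, 6->5, 3->3, 17->11, 1->1, 2->2, 16->10, 12->7, 14->9
rank(y): 8->5, 4->1, 5->2, 16->10, 7->4, 14->9, 6->3, 11->7, 10->6, 18->11, 13->8
Step 2: d_i = R_x(i) - R_y(i); compute d_i^2.
  (4-5)^2=1, (8-1)^2=49, (6-2)^2=16, (5-10)^2=25, (3-4)^2=1, (11-9)^2=4, (1-3)^2=4, (2-7)^2=25, (10-6)^2=16, (7-11)^2=16, (9-8)^2=1
sum(d^2) = 158.
Step 3: rho = 1 - 6*158 / (11*(11^2 - 1)) = 1 - 948/1320 = 0.281818.
Step 4: Under H0, t = rho * sqrt((n-2)/(1-rho^2)) = 0.8812 ~ t(9).
Step 5: Two-sided p-value from the t-distribution with 9 df = 0.401145.
Step 6: alpha = 0.05. fail to reject H0.

rho = 0.2818, p = 0.401145, fail to reject H0 at alpha = 0.05.


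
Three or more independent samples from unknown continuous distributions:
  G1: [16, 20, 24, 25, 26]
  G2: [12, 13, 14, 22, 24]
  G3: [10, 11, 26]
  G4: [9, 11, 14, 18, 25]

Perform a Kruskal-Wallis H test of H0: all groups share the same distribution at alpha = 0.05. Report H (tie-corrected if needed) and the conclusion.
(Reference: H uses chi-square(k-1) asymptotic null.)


Step 1: Combine all N = 18 observations and assign midranks.
sorted (value, group, rank): (9,G4,1), (10,G3,2), (11,G3,3.5), (11,G4,3.5), (12,G2,5), (13,G2,6), (14,G2,7.5), (14,G4,7.5), (16,G1,9), (18,G4,10), (20,G1,11), (22,G2,12), (24,G1,13.5), (24,G2,13.5), (25,G1,15.5), (25,G4,15.5), (26,G1,17.5), (26,G3,17.5)
Step 2: Sum ranks within each group.
R_1 = 66.5 (n_1 = 5)
R_2 = 44 (n_2 = 5)
R_3 = 23 (n_3 = 3)
R_4 = 37.5 (n_4 = 5)
Step 3: H = 12/(N(N+1)) * sum(R_i^2/n_i) - 3(N+1)
     = 12/(18*19) * (66.5^2/5 + 44^2/5 + 23^2/3 + 37.5^2/5) - 3*19
     = 0.035088 * 1729.23 - 57
     = 3.674854.
Step 4: Ties present; correction factor C = 1 - 30/(18^3 - 18) = 0.994840. Corrected H = 3.674854 / 0.994840 = 3.693914.
Step 5: Under H0, H ~ chi^2(3); p-value = 0.296469.
Step 6: alpha = 0.05. fail to reject H0.

H = 3.6939, df = 3, p = 0.296469, fail to reject H0.


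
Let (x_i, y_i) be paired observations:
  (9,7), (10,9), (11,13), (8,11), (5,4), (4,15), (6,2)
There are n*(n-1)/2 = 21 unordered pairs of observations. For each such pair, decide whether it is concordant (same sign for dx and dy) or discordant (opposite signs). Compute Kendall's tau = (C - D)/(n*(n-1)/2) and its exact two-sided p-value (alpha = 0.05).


Step 1: Enumerate the 21 unordered pairs (i,j) with i<j and classify each by sign(x_j-x_i) * sign(y_j-y_i).
  (1,2):dx=+1,dy=+2->C; (1,3):dx=+2,dy=+6->C; (1,4):dx=-1,dy=+4->D; (1,5):dx=-4,dy=-3->C
  (1,6):dx=-5,dy=+8->D; (1,7):dx=-3,dy=-5->C; (2,3):dx=+1,dy=+4->C; (2,4):dx=-2,dy=+2->D
  (2,5):dx=-5,dy=-5->C; (2,6):dx=-6,dy=+6->D; (2,7):dx=-4,dy=-7->C; (3,4):dx=-3,dy=-2->C
  (3,5):dx=-6,dy=-9->C; (3,6):dx=-7,dy=+2->D; (3,7):dx=-5,dy=-11->C; (4,5):dx=-3,dy=-7->C
  (4,6):dx=-4,dy=+4->D; (4,7):dx=-2,dy=-9->C; (5,6):dx=-1,dy=+11->D; (5,7):dx=+1,dy=-2->D
  (6,7):dx=+2,dy=-13->D
Step 2: C = 12, D = 9, total pairs = 21.
Step 3: tau = (C - D)/(n(n-1)/2) = (12 - 9)/21 = 0.142857.
Step 4: Exact two-sided p-value (enumerate n! = 5040 permutations of y under H0): p = 0.772619.
Step 5: alpha = 0.05. fail to reject H0.

tau_b = 0.1429 (C=12, D=9), p = 0.772619, fail to reject H0.
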